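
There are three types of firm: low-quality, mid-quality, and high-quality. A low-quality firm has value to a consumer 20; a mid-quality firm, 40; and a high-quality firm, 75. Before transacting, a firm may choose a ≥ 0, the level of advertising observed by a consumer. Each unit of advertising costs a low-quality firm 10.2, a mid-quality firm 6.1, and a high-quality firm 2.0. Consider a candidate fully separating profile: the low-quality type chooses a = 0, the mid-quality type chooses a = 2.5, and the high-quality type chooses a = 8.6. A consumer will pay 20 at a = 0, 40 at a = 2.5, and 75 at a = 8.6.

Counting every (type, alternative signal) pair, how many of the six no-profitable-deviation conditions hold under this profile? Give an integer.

Low-quality (own payoff 20): to a=2.5 gives 40 − 10.2×2.5 = 14.5 → no gain ✓; to a=8.6 gives 75 − 10.2×8.6 = -12.72 → no gain ✓.
Mid-quality (own payoff 40 − 6.1×2.5 = 24.75): to a=0 gives 20 → no gain ✓; to a=8.6 gives 75 − 6.1×8.6 = 22.54 → no gain ✓.
High-quality (own payoff 75 − 2.0×8.6 = 57.8): to a=0 gives 20 → no gain ✓; to a=2.5 gives 40 − 2.0×2.5 = 35 → no gain ✓.
6 of the 6 constraints hold; this profile is a separating equilibrium.

6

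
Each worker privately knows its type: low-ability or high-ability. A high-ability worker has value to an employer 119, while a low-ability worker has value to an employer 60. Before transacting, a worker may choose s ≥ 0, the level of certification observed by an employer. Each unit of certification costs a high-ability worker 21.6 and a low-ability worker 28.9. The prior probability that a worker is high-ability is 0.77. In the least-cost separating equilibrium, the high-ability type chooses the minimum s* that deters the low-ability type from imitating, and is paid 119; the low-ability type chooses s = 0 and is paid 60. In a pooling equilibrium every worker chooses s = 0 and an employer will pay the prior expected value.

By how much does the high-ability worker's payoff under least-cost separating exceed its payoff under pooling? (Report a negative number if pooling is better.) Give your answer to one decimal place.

Least-cost separating signal: s* solves 60 = 119 − 28.9·s*, so s* = (119 − 60)/28.9 ≈ 2.0415.
High-ability type's separating payoff: 119 − 21.6 × s* = 119 − 21.6 × (119 − 60)/28.9 = 119 − 1274.4/28.9 ≈ 74.903.
Pooling payoff: 0.77 × 119 + 0.23 × 60 = 105.43.
Difference: 74.903 − 105.43 = -30.527, i.e. -30.5 to one decimal place.
The high-ability type would prefer the pooling outcome.

-30.5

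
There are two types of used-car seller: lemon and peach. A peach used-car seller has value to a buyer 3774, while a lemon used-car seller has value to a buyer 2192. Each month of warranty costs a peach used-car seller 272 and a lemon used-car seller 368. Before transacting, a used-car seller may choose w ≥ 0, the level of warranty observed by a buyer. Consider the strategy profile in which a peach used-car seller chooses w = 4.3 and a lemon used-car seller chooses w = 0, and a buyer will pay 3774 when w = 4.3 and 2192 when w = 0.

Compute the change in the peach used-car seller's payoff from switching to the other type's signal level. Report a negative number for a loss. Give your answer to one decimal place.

Playing w = 4.3 the peach used-car seller receives 3774 − 272 × 4.3 = 2604.4.
Deviating to w = 0 yields 2192 instead.
Gain from deviating: 2192 − 2604.4 = -412.4.
The gain is negative, so the peach type's incentive-compatibility constraint is satisfied.

-412.4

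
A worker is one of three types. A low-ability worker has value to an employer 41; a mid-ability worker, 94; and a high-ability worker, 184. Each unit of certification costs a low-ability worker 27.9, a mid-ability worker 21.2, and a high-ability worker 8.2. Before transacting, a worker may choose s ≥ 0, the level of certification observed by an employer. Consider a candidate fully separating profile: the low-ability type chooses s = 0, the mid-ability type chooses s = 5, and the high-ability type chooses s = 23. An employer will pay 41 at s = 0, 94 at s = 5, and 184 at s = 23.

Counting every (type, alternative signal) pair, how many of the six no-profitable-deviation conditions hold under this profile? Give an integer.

Mid-ability (own payoff 94 − 21.2×5 = -12): to s=0 gives 41 → profitable ✗; to s=23 gives 184 − 21.2×23 = -303.6 → no gain ✓.
High-ability (own payoff 184 − 8.2×23 = -4.6): to s=0 gives 41 → profitable ✗; to s=5 gives 94 − 8.2×5 = 53 → profitable ✗.
Low-ability (own payoff 41): to s=5 gives 94 − 27.9×5 = -45.5 → no gain ✓; to s=23 gives 184 − 27.9×23 = -457.7 → no gain ✓.
3 of the 6 constraints hold; not an equilibrium.

3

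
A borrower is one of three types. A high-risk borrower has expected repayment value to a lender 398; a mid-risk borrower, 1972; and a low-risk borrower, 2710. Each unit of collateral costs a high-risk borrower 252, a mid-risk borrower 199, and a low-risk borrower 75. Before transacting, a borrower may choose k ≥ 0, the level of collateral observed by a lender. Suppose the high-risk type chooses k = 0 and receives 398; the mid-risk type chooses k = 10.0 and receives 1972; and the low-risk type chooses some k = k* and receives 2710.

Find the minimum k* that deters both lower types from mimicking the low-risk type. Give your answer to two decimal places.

13.71

Mid-risk type (on-path payoff 1972 − 199×10.0 = -18) won't mimic when -18 ≥ 2710 − 199·k*, i.e. k* ≥ 13.71.
High-risk type (on-path payoff 398) won't mimic when 398 ≥ 2710 − 252·k*, i.e. k* ≥ 9.17.
Both must hold, so k* = max(9.17, 13.71) = 13.71. The mid-risk type's constraint binds.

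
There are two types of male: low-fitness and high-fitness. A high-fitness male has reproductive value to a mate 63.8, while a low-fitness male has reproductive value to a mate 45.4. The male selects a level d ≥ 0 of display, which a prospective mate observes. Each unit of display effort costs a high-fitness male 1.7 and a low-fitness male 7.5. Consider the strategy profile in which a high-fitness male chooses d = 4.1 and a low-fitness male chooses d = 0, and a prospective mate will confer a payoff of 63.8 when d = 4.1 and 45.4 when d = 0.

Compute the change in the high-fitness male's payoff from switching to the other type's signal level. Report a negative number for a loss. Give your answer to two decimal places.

-11.43

Playing d = 4.1 the high-fitness male receives 63.8 − 1.7 × 4.1 = 56.83.
Deviating to d = 0 yields 45.4 instead.
Gain from deviating: 45.4 − 56.83 = -11.43.
The gain is negative, so the high-fitness type's incentive-compatibility constraint is satisfied.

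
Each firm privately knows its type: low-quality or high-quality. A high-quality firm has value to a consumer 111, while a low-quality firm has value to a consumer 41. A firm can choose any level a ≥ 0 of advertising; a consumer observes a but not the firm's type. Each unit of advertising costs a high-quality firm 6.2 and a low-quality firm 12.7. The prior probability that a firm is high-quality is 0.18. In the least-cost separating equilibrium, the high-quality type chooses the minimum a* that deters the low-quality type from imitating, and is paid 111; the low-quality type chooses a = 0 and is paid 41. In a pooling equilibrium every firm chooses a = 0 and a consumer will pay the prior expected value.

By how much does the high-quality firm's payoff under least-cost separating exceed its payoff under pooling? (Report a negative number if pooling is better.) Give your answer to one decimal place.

23.2

Least-cost separating signal: a* solves 41 = 111 − 12.7·a*, so a* = (111 − 41)/12.7 ≈ 5.5118.
High-quality type's separating payoff: 111 − 6.2 × a* = 111 − 6.2 × (111 − 41)/12.7 = 111 − 434/12.7 ≈ 76.827.
Pooling payoff: 0.18 × 111 + 0.82 × 41 = 53.6.
Difference: 76.827 − 53.6 = 23.227, i.e. 23.2 to one decimal place.
The high-quality type prefers to separate.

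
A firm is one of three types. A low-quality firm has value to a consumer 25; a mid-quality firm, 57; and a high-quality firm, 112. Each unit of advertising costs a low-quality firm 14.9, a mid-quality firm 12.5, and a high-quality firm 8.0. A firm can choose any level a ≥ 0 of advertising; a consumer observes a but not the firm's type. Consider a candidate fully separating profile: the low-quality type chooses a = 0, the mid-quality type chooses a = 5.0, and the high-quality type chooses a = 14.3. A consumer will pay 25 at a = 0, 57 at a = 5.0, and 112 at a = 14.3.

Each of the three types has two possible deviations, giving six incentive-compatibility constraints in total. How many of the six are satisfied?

Low-quality (own payoff 25): to a=5.0 gives 57 − 14.9×5.0 = -17.5 → no gain ✓; to a=14.3 gives 112 − 14.9×14.3 = -101.07 → no gain ✓.
High-quality (own payoff 112 − 8.0×14.3 = -2.4): to a=0 gives 25 → profitable ✗; to a=5.0 gives 57 − 8.0×5.0 = 17 → profitable ✗.
Mid-quality (own payoff 57 − 12.5×5.0 = -5.5): to a=0 gives 25 → profitable ✗; to a=14.3 gives 112 − 12.5×14.3 = -66.75 → no gain ✓.
3 of the 6 constraints hold; not an equilibrium.

3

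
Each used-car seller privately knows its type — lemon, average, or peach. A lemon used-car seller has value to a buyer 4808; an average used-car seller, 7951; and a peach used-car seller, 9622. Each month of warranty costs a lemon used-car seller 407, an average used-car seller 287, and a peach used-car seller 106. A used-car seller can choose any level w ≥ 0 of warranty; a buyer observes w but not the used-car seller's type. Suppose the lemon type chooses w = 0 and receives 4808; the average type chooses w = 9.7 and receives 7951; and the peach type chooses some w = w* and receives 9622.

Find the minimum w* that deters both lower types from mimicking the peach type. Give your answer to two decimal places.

15.52

Average type (on-path payoff 7951 − 287×9.7 = 5167.1) won't mimic when 5167.1 ≥ 9622 − 287·w*, i.e. w* ≥ 15.52.
Lemon type (on-path payoff 4808) won't mimic when 4808 ≥ 9622 − 407·w*, i.e. w* ≥ 11.83.
Both must hold, so w* = max(11.83, 15.52) = 15.52. The average type's constraint binds.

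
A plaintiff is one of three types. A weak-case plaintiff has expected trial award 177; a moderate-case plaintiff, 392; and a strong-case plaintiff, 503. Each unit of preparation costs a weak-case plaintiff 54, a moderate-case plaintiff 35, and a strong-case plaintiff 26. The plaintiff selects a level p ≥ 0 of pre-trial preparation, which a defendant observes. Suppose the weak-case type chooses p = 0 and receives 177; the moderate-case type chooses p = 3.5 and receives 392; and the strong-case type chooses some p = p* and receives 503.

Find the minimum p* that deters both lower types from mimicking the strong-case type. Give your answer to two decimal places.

6.67

Weak-case type (on-path payoff 177) won't mimic when 177 ≥ 503 − 54·p*, i.e. p* ≥ 6.04.
Moderate-case type (on-path payoff 392 − 35×3.5 = 269.5) won't mimic when 269.5 ≥ 503 − 35·p*, i.e. p* ≥ 6.67.
Both must hold, so p* = max(6.04, 6.67) = 6.67. The moderate-case type's constraint binds.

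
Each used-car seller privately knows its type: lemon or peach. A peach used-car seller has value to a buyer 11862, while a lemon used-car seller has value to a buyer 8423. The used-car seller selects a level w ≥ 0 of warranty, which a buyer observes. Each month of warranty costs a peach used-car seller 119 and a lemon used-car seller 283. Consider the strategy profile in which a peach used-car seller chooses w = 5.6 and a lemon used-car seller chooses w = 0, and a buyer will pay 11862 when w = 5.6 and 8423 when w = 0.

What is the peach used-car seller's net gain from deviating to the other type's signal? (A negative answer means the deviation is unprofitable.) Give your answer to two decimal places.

Playing w = 5.6 the peach used-car seller receives 11862 − 119 × 5.6 = 11195.6.
Deviating to w = 0 yields 8423 instead.
Gain from deviating: 8423 − 11195.6 = -2772.60.
The gain is negative, so the peach type's incentive-compatibility constraint is satisfied.

-2772.60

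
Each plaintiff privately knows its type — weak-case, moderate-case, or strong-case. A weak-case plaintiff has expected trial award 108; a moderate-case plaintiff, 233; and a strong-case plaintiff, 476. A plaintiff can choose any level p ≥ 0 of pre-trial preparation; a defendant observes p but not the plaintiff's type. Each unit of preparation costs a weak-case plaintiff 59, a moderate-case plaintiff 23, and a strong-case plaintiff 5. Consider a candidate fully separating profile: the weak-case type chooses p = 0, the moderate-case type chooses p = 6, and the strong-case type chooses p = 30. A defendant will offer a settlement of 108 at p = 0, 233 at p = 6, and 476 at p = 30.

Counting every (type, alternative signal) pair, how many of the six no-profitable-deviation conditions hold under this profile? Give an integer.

Weak-case (own payoff 108): to p=6 gives 233 − 59×6 = -121 → no gain ✓; to p=30 gives 476 − 59×30 = -1294 → no gain ✓.
Moderate-case (own payoff 233 − 23×6 = 95): to p=0 gives 108 → profitable ✗; to p=30 gives 476 − 23×30 = -214 → no gain ✓.
Strong-case (own payoff 476 − 5×30 = 326): to p=0 gives 108 → no gain ✓; to p=6 gives 233 − 5×6 = 203 → no gain ✓.
5 of the 6 constraints hold; not an equilibrium.

5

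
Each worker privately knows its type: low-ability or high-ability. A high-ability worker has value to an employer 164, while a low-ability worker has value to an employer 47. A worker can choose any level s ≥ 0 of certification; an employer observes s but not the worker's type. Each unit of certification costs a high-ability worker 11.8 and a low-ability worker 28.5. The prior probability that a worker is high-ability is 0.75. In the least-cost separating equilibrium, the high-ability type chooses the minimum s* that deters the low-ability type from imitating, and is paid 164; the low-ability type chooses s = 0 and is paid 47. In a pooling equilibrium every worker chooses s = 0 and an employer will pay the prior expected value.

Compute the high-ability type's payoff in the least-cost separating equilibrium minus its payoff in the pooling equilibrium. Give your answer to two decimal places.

-19.19

Least-cost separating signal: s* solves 47 = 164 − 28.5·s*, so s* = (164 − 47)/28.5 ≈ 4.1053.
High-ability type's separating payoff: 164 − 11.8 × s* = 164 − 11.8 × (164 − 47)/28.5 = 164 − 1380.6/28.5 ≈ 115.5579.
Pooling payoff: 0.75 × 164 + 0.25 × 47 = 134.75.
Difference: 115.5579 − 134.75 = -19.1921, i.e. -19.19 to two decimal places.
The high-ability type would prefer the pooling outcome.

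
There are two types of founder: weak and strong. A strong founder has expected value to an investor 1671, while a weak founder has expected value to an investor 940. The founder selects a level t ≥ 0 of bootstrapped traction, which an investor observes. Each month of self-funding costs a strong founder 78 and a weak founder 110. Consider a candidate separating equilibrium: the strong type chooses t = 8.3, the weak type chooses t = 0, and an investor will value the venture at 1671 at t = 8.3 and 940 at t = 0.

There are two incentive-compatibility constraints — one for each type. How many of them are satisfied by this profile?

2

Strong type: signal → 1671 − 78 × 8.3 = 1023.6; deviate to 0 → 940. IC holds (1023.6 ≥ 940).
Weak type: stay at 0 → 940; mimic → 1671 − 110 × 8.3 = 758. IC holds (940 ≥ 758).
2 of 2 constraints hold, so this is a separating equilibrium.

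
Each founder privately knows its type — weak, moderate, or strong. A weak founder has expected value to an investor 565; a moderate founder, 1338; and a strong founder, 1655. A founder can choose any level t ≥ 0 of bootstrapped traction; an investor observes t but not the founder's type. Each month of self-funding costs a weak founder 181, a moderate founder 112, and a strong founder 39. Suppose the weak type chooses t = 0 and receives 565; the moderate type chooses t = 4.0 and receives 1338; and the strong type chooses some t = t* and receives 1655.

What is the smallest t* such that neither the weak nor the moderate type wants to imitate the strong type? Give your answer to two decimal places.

Weak type (on-path payoff 565) won't mimic when 565 ≥ 1655 − 181·t*, i.e. t* ≥ 6.02.
Moderate type (on-path payoff 1338 − 112×4.0 = 890) won't mimic when 890 ≥ 1655 − 112·t*, i.e. t* ≥ 6.83.
Both must hold, so t* = max(6.02, 6.83) = 6.83. The moderate type's constraint binds.

6.83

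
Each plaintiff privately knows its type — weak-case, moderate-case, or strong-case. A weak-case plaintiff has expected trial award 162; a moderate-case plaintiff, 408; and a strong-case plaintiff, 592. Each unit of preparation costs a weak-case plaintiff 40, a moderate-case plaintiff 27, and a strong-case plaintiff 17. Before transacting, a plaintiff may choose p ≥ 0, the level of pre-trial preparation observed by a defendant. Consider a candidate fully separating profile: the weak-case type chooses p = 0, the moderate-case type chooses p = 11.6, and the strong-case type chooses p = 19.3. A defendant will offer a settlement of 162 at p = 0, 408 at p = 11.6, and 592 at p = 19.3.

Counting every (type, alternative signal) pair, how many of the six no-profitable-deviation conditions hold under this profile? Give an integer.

Moderate-case (own payoff 408 − 27×11.6 = 94.8): to p=0 gives 162 → profitable ✗; to p=19.3 gives 592 − 27×19.3 = 70.9 → no gain ✓.
Strong-case (own payoff 592 − 17×19.3 = 263.9): to p=0 gives 162 → no gain ✓; to p=11.6 gives 408 − 17×11.6 = 210.8 → no gain ✓.
Weak-case (own payoff 162): to p=11.6 gives 408 − 40×11.6 = -56 → no gain ✓; to p=19.3 gives 592 − 40×19.3 = -180 → no gain ✓.
5 of the 6 constraints hold; not an equilibrium.

5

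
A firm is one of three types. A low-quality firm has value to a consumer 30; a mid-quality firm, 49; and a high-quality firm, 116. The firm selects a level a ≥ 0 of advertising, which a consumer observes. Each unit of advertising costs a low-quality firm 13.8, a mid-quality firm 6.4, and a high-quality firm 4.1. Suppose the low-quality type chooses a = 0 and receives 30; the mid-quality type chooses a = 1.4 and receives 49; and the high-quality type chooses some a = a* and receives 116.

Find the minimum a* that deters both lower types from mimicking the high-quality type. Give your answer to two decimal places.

11.87

Mid-quality type (on-path payoff 49 − 6.4×1.4 = 40.04) won't mimic when 40.04 ≥ 116 − 6.4·a*, i.e. a* ≥ 11.87.
Low-quality type (on-path payoff 30) won't mimic when 30 ≥ 116 − 13.8·a*, i.e. a* ≥ 6.23.
Both must hold, so a* = max(6.23, 11.87) = 11.87. The mid-quality type's constraint binds.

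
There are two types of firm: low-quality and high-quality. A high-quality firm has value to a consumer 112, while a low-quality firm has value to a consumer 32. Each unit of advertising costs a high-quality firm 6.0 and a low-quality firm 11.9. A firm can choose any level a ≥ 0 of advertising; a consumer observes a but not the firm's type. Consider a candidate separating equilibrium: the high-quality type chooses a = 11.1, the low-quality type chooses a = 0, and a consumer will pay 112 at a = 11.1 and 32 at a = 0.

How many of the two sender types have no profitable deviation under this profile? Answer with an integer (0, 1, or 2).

Low-quality type: stay at 0 → 32; mimic → 112 − 11.9 × 11.1 = -20.09. IC holds (32 ≥ -20.09).
High-quality type: signal → 112 − 6.0 × 11.1 = 45.4; deviate to 0 → 32. IC holds (45.4 ≥ 32).
2 of 2 constraints hold, so this is a separating equilibrium.

2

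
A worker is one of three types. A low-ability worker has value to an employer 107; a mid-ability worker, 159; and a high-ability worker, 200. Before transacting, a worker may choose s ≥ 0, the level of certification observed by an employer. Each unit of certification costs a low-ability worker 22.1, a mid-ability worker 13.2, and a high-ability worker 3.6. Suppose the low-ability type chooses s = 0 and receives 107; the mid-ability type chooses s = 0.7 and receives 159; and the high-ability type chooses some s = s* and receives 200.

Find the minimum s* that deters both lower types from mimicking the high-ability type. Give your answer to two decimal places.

4.21

Mid-ability type (on-path payoff 159 − 13.2×0.7 = 149.76) won't mimic when 149.76 ≥ 200 − 13.2·s*, i.e. s* ≥ 3.81.
Low-ability type (on-path payoff 107) won't mimic when 107 ≥ 200 − 22.1·s*, i.e. s* ≥ 4.21.
Both must hold, so s* = max(4.21, 3.81) = 4.21. The low-ability type's constraint binds.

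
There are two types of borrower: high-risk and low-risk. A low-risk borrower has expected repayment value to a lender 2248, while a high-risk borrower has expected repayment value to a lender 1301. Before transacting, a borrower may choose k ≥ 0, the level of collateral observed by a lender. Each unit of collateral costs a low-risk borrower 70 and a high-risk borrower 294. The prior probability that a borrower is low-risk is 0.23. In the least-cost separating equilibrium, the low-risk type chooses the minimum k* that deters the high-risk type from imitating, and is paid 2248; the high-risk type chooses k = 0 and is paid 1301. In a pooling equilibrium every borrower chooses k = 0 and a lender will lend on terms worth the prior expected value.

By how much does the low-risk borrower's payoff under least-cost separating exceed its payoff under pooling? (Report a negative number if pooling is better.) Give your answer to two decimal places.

503.71

Least-cost separating signal: k* solves 1301 = 2248 − 294·k*, so k* = (2248 − 1301)/294 ≈ 3.2211.
Low-risk type's separating payoff: 2248 − 70 × k* = 2248 − 70 × (2248 − 1301)/294 = 2248 − 66290/294 ≈ 2022.5238.
Pooling payoff: 0.23 × 2248 + 0.77 × 1301 = 1518.81.
Difference: 2022.5238 − 1518.81 = 503.7138, i.e. 503.71 to two decimal places.
The low-risk type prefers to separate.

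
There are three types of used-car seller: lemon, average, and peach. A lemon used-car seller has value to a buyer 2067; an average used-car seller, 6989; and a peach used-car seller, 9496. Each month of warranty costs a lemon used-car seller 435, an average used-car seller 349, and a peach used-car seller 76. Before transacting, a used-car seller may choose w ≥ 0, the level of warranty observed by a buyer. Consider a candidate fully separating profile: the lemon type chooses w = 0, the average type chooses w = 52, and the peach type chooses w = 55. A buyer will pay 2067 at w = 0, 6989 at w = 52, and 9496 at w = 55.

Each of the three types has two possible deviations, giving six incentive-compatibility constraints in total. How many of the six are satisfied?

Average (own payoff 6989 − 349×52 = -11159): to w=0 gives 2067 → profitable ✗; to w=55 gives 9496 − 349×55 = -9699 → profitable ✗.
Peach (own payoff 9496 − 76×55 = 5316): to w=0 gives 2067 → no gain ✓; to w=52 gives 6989 − 76×52 = 3037 → no gain ✓.
Lemon (own payoff 2067): to w=52 gives 6989 − 435×52 = -15631 → no gain ✓; to w=55 gives 9496 − 435×55 = -14429 → no gain ✓.
4 of the 6 constraints hold; not an equilibrium.

4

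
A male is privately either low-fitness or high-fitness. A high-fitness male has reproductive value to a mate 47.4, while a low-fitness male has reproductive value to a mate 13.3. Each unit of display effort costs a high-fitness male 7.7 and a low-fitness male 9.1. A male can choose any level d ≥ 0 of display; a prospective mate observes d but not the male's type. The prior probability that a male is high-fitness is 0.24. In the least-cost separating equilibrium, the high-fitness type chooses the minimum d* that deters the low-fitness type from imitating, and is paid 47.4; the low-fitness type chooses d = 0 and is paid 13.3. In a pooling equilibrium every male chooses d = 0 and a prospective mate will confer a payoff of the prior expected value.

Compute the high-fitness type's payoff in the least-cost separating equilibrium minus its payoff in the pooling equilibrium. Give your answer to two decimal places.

Least-cost separating signal: d* solves 13.3 = 47.4 − 9.1·d*, so d* = (47.4 − 13.3)/9.1 ≈ 3.7473.
High-fitness type's separating payoff: 47.4 − 7.7 × d* = 47.4 − 7.7 × (47.4 − 13.3)/9.1 = 47.4 − 262.57/9.1 ≈ 18.5462.
Pooling payoff: 0.24 × 47.4 + 0.76 × 13.3 = 21.484.
Difference: 18.5462 − 21.484 = -2.9378, i.e. -2.94 to two decimal places.
The high-fitness type would prefer the pooling outcome.

-2.94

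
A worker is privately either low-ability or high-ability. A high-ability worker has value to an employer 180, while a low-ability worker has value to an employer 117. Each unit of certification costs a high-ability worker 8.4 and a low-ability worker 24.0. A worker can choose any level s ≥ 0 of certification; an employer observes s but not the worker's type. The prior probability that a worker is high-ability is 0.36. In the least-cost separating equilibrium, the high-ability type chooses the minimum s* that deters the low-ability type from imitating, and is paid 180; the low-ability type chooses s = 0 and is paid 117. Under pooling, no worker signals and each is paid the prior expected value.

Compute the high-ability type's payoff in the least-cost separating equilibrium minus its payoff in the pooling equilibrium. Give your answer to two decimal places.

18.27

Least-cost separating signal: s* solves 117 = 180 − 24.0·s*, so s* = (180 − 117)/24.0 = 2.625.
High-ability type's separating payoff: 180 − 8.4 × s* = 180 − 8.4 × (180 − 117)/24.0 = 180 − 529.2/24.0 = 157.95.
Pooling payoff: 0.36 × 180 + 0.64 × 117 = 139.68.
Difference: 157.95 − 139.68 = 18.27.
The high-ability type prefers to separate.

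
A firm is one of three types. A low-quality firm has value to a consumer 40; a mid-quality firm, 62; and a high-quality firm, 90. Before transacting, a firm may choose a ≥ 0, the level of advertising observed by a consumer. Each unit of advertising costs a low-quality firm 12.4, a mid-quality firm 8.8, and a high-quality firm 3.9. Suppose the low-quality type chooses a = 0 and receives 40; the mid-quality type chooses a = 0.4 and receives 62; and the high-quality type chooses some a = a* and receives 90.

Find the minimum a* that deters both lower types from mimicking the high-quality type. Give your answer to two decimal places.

4.03

Mid-quality type (on-path payoff 62 − 8.8×0.4 = 58.48) won't mimic when 58.48 ≥ 90 − 8.8·a*, i.e. a* ≥ 3.58.
Low-quality type (on-path payoff 40) won't mimic when 40 ≥ 90 − 12.4·a*, i.e. a* ≥ 4.03.
Both must hold, so a* = max(4.03, 3.58) = 4.03. The low-quality type's constraint binds.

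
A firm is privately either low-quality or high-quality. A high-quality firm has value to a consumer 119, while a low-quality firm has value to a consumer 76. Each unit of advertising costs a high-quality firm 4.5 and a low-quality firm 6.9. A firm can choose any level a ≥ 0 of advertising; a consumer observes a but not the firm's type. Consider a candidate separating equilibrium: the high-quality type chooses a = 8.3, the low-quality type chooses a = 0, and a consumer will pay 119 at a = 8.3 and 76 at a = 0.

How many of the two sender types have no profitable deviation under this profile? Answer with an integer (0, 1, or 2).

High-quality type: signal → 119 − 4.5 × 8.3 = 81.65; deviate to 0 → 76. IC holds (81.65 ≥ 76).
Low-quality type: stay at 0 → 76; mimic → 119 − 6.9 × 8.3 = 61.73. IC holds (76 ≥ 61.73).
2 of 2 constraints hold, so this is a separating equilibrium.

2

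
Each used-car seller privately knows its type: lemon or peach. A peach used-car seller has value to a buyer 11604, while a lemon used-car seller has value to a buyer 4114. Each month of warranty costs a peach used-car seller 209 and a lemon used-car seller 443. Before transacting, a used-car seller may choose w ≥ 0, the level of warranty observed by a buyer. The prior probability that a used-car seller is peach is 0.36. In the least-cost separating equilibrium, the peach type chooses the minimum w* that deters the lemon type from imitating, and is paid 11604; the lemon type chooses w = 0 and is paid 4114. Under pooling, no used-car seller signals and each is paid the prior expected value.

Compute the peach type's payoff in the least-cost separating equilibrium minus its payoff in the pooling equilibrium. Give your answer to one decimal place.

Least-cost separating signal: w* solves 4114 = 11604 − 443·w*, so w* = (11604 − 4114)/443 ≈ 16.9074.
Peach type's separating payoff: 11604 − 209 × w* = 11604 − 209 × (11604 − 4114)/443 = 11604 − 1565410/443 ≈ 8070.343.
Pooling payoff: 0.36 × 11604 + 0.64 × 4114 = 6810.4.
Difference: 8070.343 − 6810.4 = 1259.943, i.e. 1259.9 to one decimal place.
The peach type prefers to separate.

1259.9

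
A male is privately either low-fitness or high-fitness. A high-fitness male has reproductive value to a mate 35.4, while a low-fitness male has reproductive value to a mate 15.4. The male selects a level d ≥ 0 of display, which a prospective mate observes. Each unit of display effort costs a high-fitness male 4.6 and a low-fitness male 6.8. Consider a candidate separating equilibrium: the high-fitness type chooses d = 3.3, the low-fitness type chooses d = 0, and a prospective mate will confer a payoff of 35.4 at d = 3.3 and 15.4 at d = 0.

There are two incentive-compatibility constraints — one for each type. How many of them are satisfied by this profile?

2

High-fitness type: signal → 35.4 − 4.6 × 3.3 = 20.22; deviate to 0 → 15.4. IC holds (20.22 ≥ 15.4).
Low-fitness type: stay at 0 → 15.4; mimic → 35.4 − 6.8 × 3.3 = 12.96. IC holds (15.4 ≥ 12.96).
2 of 2 constraints hold, so this is a separating equilibrium.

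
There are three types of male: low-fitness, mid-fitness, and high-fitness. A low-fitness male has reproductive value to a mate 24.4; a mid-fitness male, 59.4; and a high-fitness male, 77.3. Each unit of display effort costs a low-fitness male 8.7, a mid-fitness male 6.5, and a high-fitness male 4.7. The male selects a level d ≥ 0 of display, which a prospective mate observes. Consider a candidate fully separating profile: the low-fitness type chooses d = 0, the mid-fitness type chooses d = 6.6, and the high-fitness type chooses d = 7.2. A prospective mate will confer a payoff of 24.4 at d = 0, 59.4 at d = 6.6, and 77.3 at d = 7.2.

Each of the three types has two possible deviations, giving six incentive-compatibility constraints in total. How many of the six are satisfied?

4

Mid-fitness (own payoff 59.4 − 6.5×6.6 = 16.5): to d=0 gives 24.4 → profitable ✗; to d=7.2 gives 77.3 − 6.5×7.2 = 30.5 → profitable ✗.
Low-fitness (own payoff 24.4): to d=6.6 gives 59.4 − 8.7×6.6 = 1.98 → no gain ✓; to d=7.2 gives 77.3 − 8.7×7.2 = 14.66 → no gain ✓.
High-fitness (own payoff 77.3 − 4.7×7.2 = 43.46): to d=0 gives 24.4 → no gain ✓; to d=6.6 gives 59.4 − 4.7×6.6 = 28.38 → no gain ✓.
4 of the 6 constraints hold; not an equilibrium.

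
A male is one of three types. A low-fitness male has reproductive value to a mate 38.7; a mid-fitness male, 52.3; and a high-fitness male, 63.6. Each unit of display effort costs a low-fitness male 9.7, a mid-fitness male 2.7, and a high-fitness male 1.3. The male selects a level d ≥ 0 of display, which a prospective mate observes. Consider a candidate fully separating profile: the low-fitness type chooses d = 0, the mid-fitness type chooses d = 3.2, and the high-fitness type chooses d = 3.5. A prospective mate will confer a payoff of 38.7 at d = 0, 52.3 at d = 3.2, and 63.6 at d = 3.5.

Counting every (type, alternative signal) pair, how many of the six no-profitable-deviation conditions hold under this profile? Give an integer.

5

High-fitness (own payoff 63.6 − 1.3×3.5 = 59.05): to d=0 gives 38.7 → no gain ✓; to d=3.2 gives 52.3 − 1.3×3.2 = 48.14 → no gain ✓.
Mid-fitness (own payoff 52.3 − 2.7×3.2 = 43.66): to d=0 gives 38.7 → no gain ✓; to d=3.5 gives 63.6 − 2.7×3.5 = 54.15 → profitable ✗.
Low-fitness (own payoff 38.7): to d=3.2 gives 52.3 − 9.7×3.2 = 21.26 → no gain ✓; to d=3.5 gives 63.6 − 9.7×3.5 = 29.65 → no gain ✓.
5 of the 6 constraints hold; not an equilibrium.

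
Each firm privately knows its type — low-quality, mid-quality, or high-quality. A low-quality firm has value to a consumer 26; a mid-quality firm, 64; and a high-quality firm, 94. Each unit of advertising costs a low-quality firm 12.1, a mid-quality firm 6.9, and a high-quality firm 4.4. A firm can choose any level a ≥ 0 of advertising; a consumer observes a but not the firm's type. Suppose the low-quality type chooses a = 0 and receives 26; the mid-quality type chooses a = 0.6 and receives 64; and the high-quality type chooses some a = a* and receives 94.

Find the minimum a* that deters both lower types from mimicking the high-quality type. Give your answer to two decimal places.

5.62

Mid-quality type (on-path payoff 64 − 6.9×0.6 = 59.86) won't mimic when 59.86 ≥ 94 − 6.9·a*, i.e. a* ≥ 4.95.
Low-quality type (on-path payoff 26) won't mimic when 26 ≥ 94 − 12.1·a*, i.e. a* ≥ 5.62.
Both must hold, so a* = max(5.62, 4.95) = 5.62. The low-quality type's constraint binds.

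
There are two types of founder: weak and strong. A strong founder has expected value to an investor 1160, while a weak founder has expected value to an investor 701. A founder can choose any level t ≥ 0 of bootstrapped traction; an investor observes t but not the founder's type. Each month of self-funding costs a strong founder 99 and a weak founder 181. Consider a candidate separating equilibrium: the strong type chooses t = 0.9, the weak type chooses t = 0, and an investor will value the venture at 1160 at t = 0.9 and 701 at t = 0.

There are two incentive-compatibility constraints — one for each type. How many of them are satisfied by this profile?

1

Strong type: signal → 1160 − 99 × 0.9 = 1070.9; deviate to 0 → 701. IC holds (1070.9 ≥ 701).
Weak type: stay at 0 → 701; mimic → 1160 − 181 × 0.9 = 997.1. IC fails (701 < 997.1).
1 of 2 constraints hold, so this profile is not an equilibrium.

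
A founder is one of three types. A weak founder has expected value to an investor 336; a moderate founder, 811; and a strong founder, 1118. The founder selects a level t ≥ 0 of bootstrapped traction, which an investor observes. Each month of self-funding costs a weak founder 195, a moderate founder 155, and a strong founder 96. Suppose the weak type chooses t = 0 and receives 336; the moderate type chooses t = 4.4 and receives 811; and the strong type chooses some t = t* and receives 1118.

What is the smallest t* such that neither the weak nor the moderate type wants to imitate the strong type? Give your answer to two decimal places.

6.38

Moderate type (on-path payoff 811 − 155×4.4 = 129) won't mimic when 129 ≥ 1118 − 155·t*, i.e. t* ≥ 6.38.
Weak type (on-path payoff 336) won't mimic when 336 ≥ 1118 − 195·t*, i.e. t* ≥ 4.01.
Both must hold, so t* = max(4.01, 6.38) = 6.38. The moderate type's constraint binds.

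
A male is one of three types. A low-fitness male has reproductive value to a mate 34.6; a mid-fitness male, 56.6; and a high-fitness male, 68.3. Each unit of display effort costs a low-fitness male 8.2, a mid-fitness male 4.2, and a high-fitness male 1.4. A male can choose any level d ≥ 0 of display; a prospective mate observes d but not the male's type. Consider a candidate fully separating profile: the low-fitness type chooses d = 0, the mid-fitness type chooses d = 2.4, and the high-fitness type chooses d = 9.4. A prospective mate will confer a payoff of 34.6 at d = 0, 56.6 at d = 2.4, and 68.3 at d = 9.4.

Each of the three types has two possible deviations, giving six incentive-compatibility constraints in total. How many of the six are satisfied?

Low-fitness (own payoff 34.6): to d=2.4 gives 56.6 − 8.2×2.4 = 36.92 → profitable ✗; to d=9.4 gives 68.3 − 8.2×9.4 = -8.78 → no gain ✓.
Mid-fitness (own payoff 56.6 − 4.2×2.4 = 46.52): to d=0 gives 34.6 → no gain ✓; to d=9.4 gives 68.3 − 4.2×9.4 = 28.82 → no gain ✓.
High-fitness (own payoff 68.3 − 1.4×9.4 = 55.14): to d=0 gives 34.6 → no gain ✓; to d=2.4 gives 56.6 − 1.4×2.4 = 53.24 → no gain ✓.
5 of the 6 constraints hold; not an equilibrium.

5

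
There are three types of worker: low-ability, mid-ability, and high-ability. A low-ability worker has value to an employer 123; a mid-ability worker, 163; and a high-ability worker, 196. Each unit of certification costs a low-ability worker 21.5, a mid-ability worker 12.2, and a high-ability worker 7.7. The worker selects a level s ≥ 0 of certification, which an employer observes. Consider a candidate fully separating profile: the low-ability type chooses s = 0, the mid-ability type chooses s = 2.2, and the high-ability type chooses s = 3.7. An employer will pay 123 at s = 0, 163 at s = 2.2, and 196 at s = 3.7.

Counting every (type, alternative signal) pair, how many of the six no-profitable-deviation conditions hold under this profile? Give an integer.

Mid-ability (own payoff 163 − 12.2×2.2 = 136.16): to s=0 gives 123 → no gain ✓; to s=3.7 gives 196 − 12.2×3.7 = 150.86 → profitable ✗.
High-ability (own payoff 196 − 7.7×3.7 = 167.51): to s=0 gives 123 → no gain ✓; to s=2.2 gives 163 − 7.7×2.2 = 146.06 → no gain ✓.
Low-ability (own payoff 123): to s=2.2 gives 163 − 21.5×2.2 = 115.7 → no gain ✓; to s=3.7 gives 196 − 21.5×3.7 = 116.45 → no gain ✓.
5 of the 6 constraints hold; not an equilibrium.

5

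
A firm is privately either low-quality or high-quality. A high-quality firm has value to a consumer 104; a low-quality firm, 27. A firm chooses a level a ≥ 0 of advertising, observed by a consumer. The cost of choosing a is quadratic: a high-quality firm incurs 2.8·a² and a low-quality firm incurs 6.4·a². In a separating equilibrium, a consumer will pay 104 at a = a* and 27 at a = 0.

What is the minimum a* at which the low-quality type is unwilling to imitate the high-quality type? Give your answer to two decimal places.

The low-quality type at a = 0 receives 27; imitating at a* yields 104 − 6.4·a*².
Indifference: 27 = 104 − 6.4·a*², so a*² = (104 − 27) / 6.4 ≈ 12.0313.
a* = √12.0313 ≈ 3.47.

3.47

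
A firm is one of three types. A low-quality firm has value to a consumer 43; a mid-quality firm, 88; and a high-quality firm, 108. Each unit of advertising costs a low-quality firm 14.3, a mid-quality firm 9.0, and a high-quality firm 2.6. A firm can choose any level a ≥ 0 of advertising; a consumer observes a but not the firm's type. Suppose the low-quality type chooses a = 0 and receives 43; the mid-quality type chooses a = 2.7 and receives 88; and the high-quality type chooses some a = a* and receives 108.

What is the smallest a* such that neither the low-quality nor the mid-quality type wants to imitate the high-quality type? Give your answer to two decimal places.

4.92

Mid-quality type (on-path payoff 88 − 9.0×2.7 = 63.7) won't mimic when 63.7 ≥ 108 − 9.0·a*, i.e. a* ≥ 4.92.
Low-quality type (on-path payoff 43) won't mimic when 43 ≥ 108 − 14.3·a*, i.e. a* ≥ 4.55.
Both must hold, so a* = max(4.55, 4.92) = 4.92. The mid-quality type's constraint binds.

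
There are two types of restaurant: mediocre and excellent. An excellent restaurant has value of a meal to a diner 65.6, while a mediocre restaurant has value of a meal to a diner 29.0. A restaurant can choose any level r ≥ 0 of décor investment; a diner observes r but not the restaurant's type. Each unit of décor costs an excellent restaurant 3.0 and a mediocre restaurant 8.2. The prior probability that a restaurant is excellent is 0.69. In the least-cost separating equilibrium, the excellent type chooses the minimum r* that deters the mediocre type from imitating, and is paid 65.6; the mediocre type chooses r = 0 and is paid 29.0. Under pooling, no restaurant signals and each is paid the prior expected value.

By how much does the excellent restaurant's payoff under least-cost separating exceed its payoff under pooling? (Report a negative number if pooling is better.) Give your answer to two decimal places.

Least-cost separating signal: r* solves 29.0 = 65.6 − 8.2·r*, so r* = (65.6 − 29.0)/8.2 ≈ 4.4634.
Excellent type's separating payoff: 65.6 − 3.0 × r* = 65.6 − 3.0 × (65.6 − 29.0)/8.2 = 65.6 − 109.8/8.2 ≈ 52.2098.
Pooling payoff: 0.69 × 65.6 + 0.31 × 29.0 = 54.254.
Difference: 52.2098 − 54.254 = -2.0442, i.e. -2.04 to two decimal places.
The excellent type would prefer the pooling outcome.

-2.04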